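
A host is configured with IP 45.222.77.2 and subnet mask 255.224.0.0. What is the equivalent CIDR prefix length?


Binary: 11111111.11100000.00000000.00000000
Count leading 1s
Prefix: /11


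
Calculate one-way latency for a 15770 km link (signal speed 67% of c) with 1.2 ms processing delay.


Speed = 0.67 * 3e5 km/s = 201000 km/s
Propagation delay = 15770 / 201000 = 0.0785 s = 78.4577 ms
Processing delay = 1.2 ms
Total one-way latency = 79.6577 ms


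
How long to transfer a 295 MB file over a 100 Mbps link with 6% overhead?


Effective throughput = 100 * (1 - 6/100) = 94 Mbps
File size in Mb = 295 * 8 = 2360 Mb
Time = 2360 / 94
Time = 25.1064 seconds


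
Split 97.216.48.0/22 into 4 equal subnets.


New prefix = 22 + 2 = 24
Each subnet has 256 addresses
  97.216.48.0/24
  97.216.49.0/24
  97.216.50.0/24
  97.216.51.0/24
Subnets: 97.216.48.0/24, 97.216.49.0/24, 97.216.50.0/24, 97.216.51.0/24


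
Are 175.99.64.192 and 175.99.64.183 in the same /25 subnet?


Mask: 255.255.255.128
175.99.64.192 AND mask = 175.99.64.128
175.99.64.183 AND mask = 175.99.64.128
Yes, same subnet (175.99.64.128)


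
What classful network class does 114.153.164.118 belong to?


First octet: 114
Binary: 01110010
0xxxxxxx -> Class A (1-126)
Class A, default mask 255.0.0.0 (/8)


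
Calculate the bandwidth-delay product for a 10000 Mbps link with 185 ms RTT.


BDP = bandwidth * RTT
= 10000 Mbps * 185 ms
= 10000 * 1e6 * 185 / 1000 bits
= 1850000000 bits
= 231250000 bytes
= 225830.0781 KB
BDP = 1850000000 bits (231250000 bytes)


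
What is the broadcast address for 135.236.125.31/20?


Network: 135.236.112.0/20
Host bits = 12
Set all host bits to 1:
Broadcast: 135.236.127.255


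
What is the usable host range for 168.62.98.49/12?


Network: 168.48.0.0
Broadcast: 168.63.255.255
First usable = network + 1
Last usable = broadcast - 1
Range: 168.48.0.1 to 168.63.255.254


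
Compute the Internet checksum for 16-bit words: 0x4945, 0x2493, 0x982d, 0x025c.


Sum all words (with carry folding):
+ 0x4945 = 0x4945
+ 0x2493 = 0x6dd8
+ 0x982d = 0x0606
+ 0x025c = 0x0862
One's complement: ~0x0862
Checksum = 0xf79d


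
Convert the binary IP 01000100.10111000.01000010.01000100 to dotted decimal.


01000100 = 68
10111000 = 184
01000010 = 66
01000100 = 68
IP: 68.184.66.68


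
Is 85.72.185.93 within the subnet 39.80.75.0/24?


Subnet network: 39.80.75.0
Test IP AND mask: 85.72.185.0
No, 85.72.185.93 is not in 39.80.75.0/24


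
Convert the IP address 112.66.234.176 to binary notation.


112 = 01110000
66 = 01000010
234 = 11101010
176 = 10110000
Binary: 01110000.01000010.11101010.10110000


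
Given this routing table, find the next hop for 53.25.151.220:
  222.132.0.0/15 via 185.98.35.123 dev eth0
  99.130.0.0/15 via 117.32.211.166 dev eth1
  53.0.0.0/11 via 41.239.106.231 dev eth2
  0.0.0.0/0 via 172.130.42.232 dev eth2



Longest prefix match for 53.25.151.220:
  /15 222.132.0.0: no
  /15 99.130.0.0: no
  /11 53.0.0.0: MATCH
  /0 0.0.0.0: MATCH
Selected: next-hop 41.239.106.231 via eth2 (matched /11)


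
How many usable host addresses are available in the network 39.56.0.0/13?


Host bits = 32 - 13 = 19
Total addresses = 2^19 = 524288
Usable = total - 2 (network and broadcast)
Usable hosts: 524286


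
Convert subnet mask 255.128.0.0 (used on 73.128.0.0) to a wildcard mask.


Subnet mask: 255.128.0.0
Wildcard = 255.255.255.255 - subnet mask
255 - 255 = 0
255 - 128 = 127
255 - 0 = 255
255 - 0 = 255
Wildcard: 0.127.255.255


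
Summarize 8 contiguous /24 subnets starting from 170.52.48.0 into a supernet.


Original prefix: /24
Number of subnets: 8 = 2^3
New prefix = 24 - 3 = 21
Supernet: 170.52.48.0/21


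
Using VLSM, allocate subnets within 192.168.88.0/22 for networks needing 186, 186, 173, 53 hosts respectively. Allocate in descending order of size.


186 hosts -> /24 (254 usable): 192.168.88.0/24
186 hosts -> /24 (254 usable): 192.168.89.0/24
173 hosts -> /24 (254 usable): 192.168.90.0/24
53 hosts -> /26 (62 usable): 192.168.91.0/26
Allocation: 192.168.88.0/24 (186 hosts, 254 usable); 192.168.89.0/24 (186 hosts, 254 usable); 192.168.90.0/24 (173 hosts, 254 usable); 192.168.91.0/26 (53 hosts, 62 usable)


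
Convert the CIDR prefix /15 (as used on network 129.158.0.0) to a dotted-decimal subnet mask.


/15 means 15 network bits, 17 host bits
Binary: 11111111111111100000000000000000
Mask: 255.254.0.0


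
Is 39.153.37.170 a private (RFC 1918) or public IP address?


RFC 1918 private ranges:
  10.0.0.0/8 (10.0.0.0 - 10.255.255.255)
  172.16.0.0/12 (172.16.0.0 - 172.31.255.255)
  192.168.0.0/16 (192.168.0.0 - 192.168.255.255)
Public (not in any RFC 1918 range)


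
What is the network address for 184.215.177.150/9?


IP:   10111000.11010111.10110001.10010110
Mask: 11111111.10000000.00000000.00000000
AND operation:
Net:  10111000.10000000.00000000.00000000
Network: 184.128.0.0/9


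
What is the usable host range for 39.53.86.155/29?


Network: 39.53.86.152
Broadcast: 39.53.86.159
First usable = network + 1
Last usable = broadcast - 1
Range: 39.53.86.153 to 39.53.86.158


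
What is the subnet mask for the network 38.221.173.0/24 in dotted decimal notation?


/24 means 24 network bits, 8 host bits
Binary: 11111111111111111111111100000000
Mask: 255.255.255.0


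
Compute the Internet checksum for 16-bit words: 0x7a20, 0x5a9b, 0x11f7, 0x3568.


Sum all words (with carry folding):
+ 0x7a20 = 0x7a20
+ 0x5a9b = 0xd4bb
+ 0x11f7 = 0xe6b2
+ 0x3568 = 0x1c1b
One's complement: ~0x1c1b
Checksum = 0xe3e4


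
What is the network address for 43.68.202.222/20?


IP:   00101011.01000100.11001010.11011110
Mask: 11111111.11111111.11110000.00000000
AND operation:
Net:  00101011.01000100.11000000.00000000
Network: 43.68.192.0/20


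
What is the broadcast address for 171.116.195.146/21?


Network: 171.116.192.0/21
Host bits = 11
Set all host bits to 1:
Broadcast: 171.116.199.255


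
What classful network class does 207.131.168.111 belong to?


First octet: 207
Binary: 11001111
110xxxxx -> Class C (192-223)
Class C, default mask 255.255.255.0 (/24)


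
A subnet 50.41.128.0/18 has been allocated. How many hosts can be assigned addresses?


Host bits = 32 - 18 = 14
Total addresses = 2^14 = 16384
Usable = total - 2 (network and broadcast)
Usable hosts: 16382


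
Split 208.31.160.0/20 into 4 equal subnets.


New prefix = 20 + 2 = 22
Each subnet has 1024 addresses
  208.31.160.0/22
  208.31.164.0/22
  208.31.168.0/22
  208.31.172.0/22
Subnets: 208.31.160.0/22, 208.31.164.0/22, 208.31.168.0/22, 208.31.172.0/22


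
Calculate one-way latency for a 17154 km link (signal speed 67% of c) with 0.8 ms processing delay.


Speed = 0.67 * 3e5 km/s = 201000 km/s
Propagation delay = 17154 / 201000 = 0.0853 s = 85.3433 ms
Processing delay = 0.8 ms
Total one-way latency = 86.1433 ms


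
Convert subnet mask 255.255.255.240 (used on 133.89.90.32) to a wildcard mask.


Subnet mask: 255.255.255.240
Wildcard = 255.255.255.255 - subnet mask
255 - 255 = 0
255 - 255 = 0
255 - 255 = 0
255 - 240 = 15
Wildcard: 0.0.0.15


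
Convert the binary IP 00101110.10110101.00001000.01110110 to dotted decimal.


00101110 = 46
10110101 = 181
00001000 = 8
01110110 = 118
IP: 46.181.8.118


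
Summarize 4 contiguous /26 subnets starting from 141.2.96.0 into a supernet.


Original prefix: /26
Number of subnets: 4 = 2^2
New prefix = 26 - 2 = 24
Supernet: 141.2.96.0/24


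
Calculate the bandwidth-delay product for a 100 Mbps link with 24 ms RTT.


BDP = bandwidth * RTT
= 100 Mbps * 24 ms
= 100 * 1e6 * 24 / 1000 bits
= 2400000 bits
= 300000 bytes
= 292.9688 KB
BDP = 2400000 bits (300000 bytes)


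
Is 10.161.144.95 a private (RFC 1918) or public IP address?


RFC 1918 private ranges:
  10.0.0.0/8 (10.0.0.0 - 10.255.255.255)
  172.16.0.0/12 (172.16.0.0 - 172.31.255.255)
  192.168.0.0/16 (192.168.0.0 - 192.168.255.255)
Private (in 10.0.0.0/8)


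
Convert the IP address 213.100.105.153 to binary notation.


213 = 11010101
100 = 01100100
105 = 01101001
153 = 10011001
Binary: 11010101.01100100.01101001.10011001


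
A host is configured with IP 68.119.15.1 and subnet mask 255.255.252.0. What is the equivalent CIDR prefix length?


Binary: 11111111.11111111.11111100.00000000
Count leading 1s
Prefix: /22


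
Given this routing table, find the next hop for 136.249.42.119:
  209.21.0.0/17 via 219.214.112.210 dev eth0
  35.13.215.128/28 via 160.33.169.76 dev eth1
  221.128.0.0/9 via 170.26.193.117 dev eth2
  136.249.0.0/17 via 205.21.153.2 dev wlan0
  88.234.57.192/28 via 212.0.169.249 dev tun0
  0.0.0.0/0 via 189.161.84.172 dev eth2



Longest prefix match for 136.249.42.119:
  /17 209.21.0.0: no
  /28 35.13.215.128: no
  /9 221.128.0.0: no
  /17 136.249.0.0: MATCH
  /28 88.234.57.192: no
  /0 0.0.0.0: MATCH
Selected: next-hop 205.21.153.2 via wlan0 (matched /17)


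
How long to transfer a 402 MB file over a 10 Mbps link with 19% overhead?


Effective throughput = 10 * (1 - 19/100) = 8.1 Mbps
File size in Mb = 402 * 8 = 3216 Mb
Time = 3216 / 8.1
Time = 397.037 seconds


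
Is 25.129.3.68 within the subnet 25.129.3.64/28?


Subnet network: 25.129.3.64
Test IP AND mask: 25.129.3.64
Yes, 25.129.3.68 is in 25.129.3.64/28


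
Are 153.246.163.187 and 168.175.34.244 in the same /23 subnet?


Mask: 255.255.254.0
153.246.163.187 AND mask = 153.246.162.0
168.175.34.244 AND mask = 168.175.34.0
No, different subnets (153.246.162.0 vs 168.175.34.0)


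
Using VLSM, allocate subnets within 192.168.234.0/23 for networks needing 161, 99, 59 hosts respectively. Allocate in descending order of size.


161 hosts -> /24 (254 usable): 192.168.234.0/24
99 hosts -> /25 (126 usable): 192.168.235.0/25
59 hosts -> /26 (62 usable): 192.168.235.128/26
Allocation: 192.168.234.0/24 (161 hosts, 254 usable); 192.168.235.0/25 (99 hosts, 126 usable); 192.168.235.128/26 (59 hosts, 62 usable)


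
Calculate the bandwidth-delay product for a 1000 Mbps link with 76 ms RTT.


BDP = bandwidth * RTT
= 1000 Mbps * 76 ms
= 1000 * 1e6 * 76 / 1000 bits
= 76000000 bits
= 9500000 bytes
= 9277.3438 KB
BDP = 76000000 bits (9500000 bytes)


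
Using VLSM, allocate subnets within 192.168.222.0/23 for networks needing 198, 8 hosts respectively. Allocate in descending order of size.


198 hosts -> /24 (254 usable): 192.168.222.0/24
8 hosts -> /28 (14 usable): 192.168.223.0/28
Allocation: 192.168.222.0/24 (198 hosts, 254 usable); 192.168.223.0/28 (8 hosts, 14 usable)


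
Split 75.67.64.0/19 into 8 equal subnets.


New prefix = 19 + 3 = 22
Each subnet has 1024 addresses
  75.67.64.0/22
  75.67.68.0/22
  75.67.72.0/22
  75.67.76.0/22
  75.67.80.0/22
  75.67.84.0/22
  75.67.88.0/22
  75.67.92.0/22
Subnets: 75.67.64.0/22, 75.67.68.0/22, 75.67.72.0/22, 75.67.76.0/22, 75.67.80.0/22, 75.67.84.0/22, 75.67.88.0/22, 75.67.92.0/22


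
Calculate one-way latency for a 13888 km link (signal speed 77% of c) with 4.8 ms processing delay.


Speed = 0.77 * 3e5 km/s = 231000 km/s
Propagation delay = 13888 / 231000 = 0.0601 s = 60.1212 ms
Processing delay = 4.8 ms
Total one-way latency = 64.9212 ms


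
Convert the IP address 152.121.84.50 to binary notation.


152 = 10011000
121 = 01111001
84 = 01010100
50 = 00110010
Binary: 10011000.01111001.01010100.00110010


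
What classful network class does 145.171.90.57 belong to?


First octet: 145
Binary: 10010001
10xxxxxx -> Class B (128-191)
Class B, default mask 255.255.0.0 (/16)


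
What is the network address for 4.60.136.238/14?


IP:   00000100.00111100.10001000.11101110
Mask: 11111111.11111100.00000000.00000000
AND operation:
Net:  00000100.00111100.00000000.00000000
Network: 4.60.0.0/14


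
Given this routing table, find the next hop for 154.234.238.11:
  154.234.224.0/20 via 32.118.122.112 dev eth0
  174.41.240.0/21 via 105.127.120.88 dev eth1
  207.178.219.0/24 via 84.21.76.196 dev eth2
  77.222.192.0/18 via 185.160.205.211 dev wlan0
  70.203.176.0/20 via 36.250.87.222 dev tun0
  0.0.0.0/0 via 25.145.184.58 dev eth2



Longest prefix match for 154.234.238.11:
  /20 154.234.224.0: MATCH
  /21 174.41.240.0: no
  /24 207.178.219.0: no
  /18 77.222.192.0: no
  /20 70.203.176.0: no
  /0 0.0.0.0: MATCH
Selected: next-hop 32.118.122.112 via eth0 (matched /20)


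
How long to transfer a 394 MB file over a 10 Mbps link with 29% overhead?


Effective throughput = 10 * (1 - 29/100) = 7.1 Mbps
File size in Mb = 394 * 8 = 3152 Mb
Time = 3152 / 7.1
Time = 443.9437 seconds


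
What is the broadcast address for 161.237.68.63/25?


Network: 161.237.68.0/25
Host bits = 7
Set all host bits to 1:
Broadcast: 161.237.68.127


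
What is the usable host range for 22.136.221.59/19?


Network: 22.136.192.0
Broadcast: 22.136.223.255
First usable = network + 1
Last usable = broadcast - 1
Range: 22.136.192.1 to 22.136.223.254


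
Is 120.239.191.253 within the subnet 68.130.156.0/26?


Subnet network: 68.130.156.0
Test IP AND mask: 120.239.191.192
No, 120.239.191.253 is not in 68.130.156.0/26


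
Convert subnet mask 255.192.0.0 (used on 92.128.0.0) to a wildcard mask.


Subnet mask: 255.192.0.0
Wildcard = 255.255.255.255 - subnet mask
255 - 255 = 0
255 - 192 = 63
255 - 0 = 255
255 - 0 = 255
Wildcard: 0.63.255.255


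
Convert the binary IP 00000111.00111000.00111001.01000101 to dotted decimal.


00000111 = 7
00111000 = 56
00111001 = 57
01000101 = 69
IP: 7.56.57.69


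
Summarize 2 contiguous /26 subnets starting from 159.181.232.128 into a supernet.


Original prefix: /26
Number of subnets: 2 = 2^1
New prefix = 26 - 1 = 25
Supernet: 159.181.232.128/25


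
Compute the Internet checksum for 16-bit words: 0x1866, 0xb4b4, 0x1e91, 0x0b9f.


Sum all words (with carry folding):
+ 0x1866 = 0x1866
+ 0xb4b4 = 0xcd1a
+ 0x1e91 = 0xebab
+ 0x0b9f = 0xf74a
One's complement: ~0xf74a
Checksum = 0x08b5


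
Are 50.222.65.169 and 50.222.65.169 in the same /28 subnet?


Mask: 255.255.255.240
50.222.65.169 AND mask = 50.222.65.160
50.222.65.169 AND mask = 50.222.65.160
Yes, same subnet (50.222.65.160)


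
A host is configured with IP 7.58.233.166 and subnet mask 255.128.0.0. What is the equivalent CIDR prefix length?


Binary: 11111111.10000000.00000000.00000000
Count leading 1s
Prefix: /9


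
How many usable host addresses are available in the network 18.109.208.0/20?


Host bits = 32 - 20 = 12
Total addresses = 2^12 = 4096
Usable = total - 2 (network and broadcast)
Usable hosts: 4094


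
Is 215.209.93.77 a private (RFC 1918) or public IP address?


RFC 1918 private ranges:
  10.0.0.0/8 (10.0.0.0 - 10.255.255.255)
  172.16.0.0/12 (172.16.0.0 - 172.31.255.255)
  192.168.0.0/16 (192.168.0.0 - 192.168.255.255)
Public (not in any RFC 1918 range)


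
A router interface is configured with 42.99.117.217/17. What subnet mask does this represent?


/17 means 17 network bits, 15 host bits
Binary: 11111111111111111000000000000000
Mask: 255.255.128.0


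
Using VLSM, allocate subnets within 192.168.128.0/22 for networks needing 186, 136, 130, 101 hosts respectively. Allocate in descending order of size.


186 hosts -> /24 (254 usable): 192.168.128.0/24
136 hosts -> /24 (254 usable): 192.168.129.0/24
130 hosts -> /24 (254 usable): 192.168.130.0/24
101 hosts -> /25 (126 usable): 192.168.131.0/25
Allocation: 192.168.128.0/24 (186 hosts, 254 usable); 192.168.129.0/24 (136 hosts, 254 usable); 192.168.130.0/24 (130 hosts, 254 usable); 192.168.131.0/25 (101 hosts, 126 usable)


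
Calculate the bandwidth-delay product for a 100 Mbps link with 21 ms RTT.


BDP = bandwidth * RTT
= 100 Mbps * 21 ms
= 100 * 1e6 * 21 / 1000 bits
= 2100000 bits
= 262500 bytes
= 256.3477 KB
BDP = 2100000 bits (262500 bytes)


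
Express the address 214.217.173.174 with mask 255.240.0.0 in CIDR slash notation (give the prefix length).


Binary: 11111111.11110000.00000000.00000000
Count leading 1s
Prefix: /12


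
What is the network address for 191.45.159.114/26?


IP:   10111111.00101101.10011111.01110010
Mask: 11111111.11111111.11111111.11000000
AND operation:
Net:  10111111.00101101.10011111.01000000
Network: 191.45.159.64/26


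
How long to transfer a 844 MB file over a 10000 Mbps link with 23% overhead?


Effective throughput = 10000 * (1 - 23/100) = 7700 Mbps
File size in Mb = 844 * 8 = 6752 Mb
Time = 6752 / 7700
Time = 0.8769 seconds


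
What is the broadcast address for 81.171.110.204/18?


Network: 81.171.64.0/18
Host bits = 14
Set all host bits to 1:
Broadcast: 81.171.127.255


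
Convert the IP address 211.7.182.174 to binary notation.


211 = 11010011
7 = 00000111
182 = 10110110
174 = 10101110
Binary: 11010011.00000111.10110110.10101110


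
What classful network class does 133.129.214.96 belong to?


First octet: 133
Binary: 10000101
10xxxxxx -> Class B (128-191)
Class B, default mask 255.255.0.0 (/16)


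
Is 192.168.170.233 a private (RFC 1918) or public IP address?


RFC 1918 private ranges:
  10.0.0.0/8 (10.0.0.0 - 10.255.255.255)
  172.16.0.0/12 (172.16.0.0 - 172.31.255.255)
  192.168.0.0/16 (192.168.0.0 - 192.168.255.255)
Private (in 192.168.0.0/16)


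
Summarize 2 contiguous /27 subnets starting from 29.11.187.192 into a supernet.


Original prefix: /27
Number of subnets: 2 = 2^1
New prefix = 27 - 1 = 26
Supernet: 29.11.187.192/26


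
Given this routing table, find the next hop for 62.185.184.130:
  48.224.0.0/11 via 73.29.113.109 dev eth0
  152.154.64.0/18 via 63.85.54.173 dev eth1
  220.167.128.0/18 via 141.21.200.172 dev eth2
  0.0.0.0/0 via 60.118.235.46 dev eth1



Longest prefix match for 62.185.184.130:
  /11 48.224.0.0: no
  /18 152.154.64.0: no
  /18 220.167.128.0: no
  /0 0.0.0.0: MATCH
Selected: next-hop 60.118.235.46 via eth1 (matched /0)


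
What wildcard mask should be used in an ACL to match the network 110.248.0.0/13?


Subnet mask: 255.248.0.0
Wildcard = 255.255.255.255 - subnet mask
255 - 255 = 0
255 - 248 = 7
255 - 0 = 255
255 - 0 = 255
Wildcard: 0.7.255.255


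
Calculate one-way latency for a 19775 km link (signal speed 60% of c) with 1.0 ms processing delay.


Speed = 0.6 * 3e5 km/s = 180000 km/s
Propagation delay = 19775 / 180000 = 0.1099 s = 109.8611 ms
Processing delay = 1.0 ms
Total one-way latency = 110.8611 ms


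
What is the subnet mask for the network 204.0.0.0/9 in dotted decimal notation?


/9 means 9 network bits, 23 host bits
Binary: 11111111100000000000000000000000
Mask: 255.128.0.0


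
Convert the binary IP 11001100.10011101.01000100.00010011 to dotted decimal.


11001100 = 204
10011101 = 157
01000100 = 68
00010011 = 19
IP: 204.157.68.19


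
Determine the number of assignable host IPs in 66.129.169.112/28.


Host bits = 32 - 28 = 4
Total addresses = 2^4 = 16
Usable = total - 2 (network and broadcast)
Usable hosts: 14


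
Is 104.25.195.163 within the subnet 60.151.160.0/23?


Subnet network: 60.151.160.0
Test IP AND mask: 104.25.194.0
No, 104.25.195.163 is not in 60.151.160.0/23


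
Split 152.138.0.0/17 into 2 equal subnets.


New prefix = 17 + 1 = 18
Each subnet has 16384 addresses
  152.138.0.0/18
  152.138.64.0/18
Subnets: 152.138.0.0/18, 152.138.64.0/18


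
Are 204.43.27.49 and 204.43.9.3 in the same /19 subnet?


Mask: 255.255.224.0
204.43.27.49 AND mask = 204.43.0.0
204.43.9.3 AND mask = 204.43.0.0
Yes, same subnet (204.43.0.0)


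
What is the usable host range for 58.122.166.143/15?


Network: 58.122.0.0
Broadcast: 58.123.255.255
First usable = network + 1
Last usable = broadcast - 1
Range: 58.122.0.1 to 58.123.255.254


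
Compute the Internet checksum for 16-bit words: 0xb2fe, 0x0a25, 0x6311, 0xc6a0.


Sum all words (with carry folding):
+ 0xb2fe = 0xb2fe
+ 0x0a25 = 0xbd23
+ 0x6311 = 0x2035
+ 0xc6a0 = 0xe6d5
One's complement: ~0xe6d5
Checksum = 0x192a


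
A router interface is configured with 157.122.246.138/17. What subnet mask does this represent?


/17 means 17 network bits, 15 host bits
Binary: 11111111111111111000000000000000
Mask: 255.255.128.0


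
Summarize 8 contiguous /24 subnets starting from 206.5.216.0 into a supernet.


Original prefix: /24
Number of subnets: 8 = 2^3
New prefix = 24 - 3 = 21
Supernet: 206.5.216.0/21


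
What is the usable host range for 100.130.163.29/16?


Network: 100.130.0.0
Broadcast: 100.130.255.255
First usable = network + 1
Last usable = broadcast - 1
Range: 100.130.0.1 to 100.130.255.254


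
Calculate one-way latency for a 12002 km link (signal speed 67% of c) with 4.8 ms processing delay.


Speed = 0.67 * 3e5 km/s = 201000 km/s
Propagation delay = 12002 / 201000 = 0.0597 s = 59.7114 ms
Processing delay = 4.8 ms
Total one-way latency = 64.5114 ms


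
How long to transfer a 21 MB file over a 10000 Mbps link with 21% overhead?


Effective throughput = 10000 * (1 - 21/100) = 7900 Mbps
File size in Mb = 21 * 8 = 168 Mb
Time = 168 / 7900
Time = 0.0213 seconds


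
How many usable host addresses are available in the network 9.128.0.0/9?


Host bits = 32 - 9 = 23
Total addresses = 2^23 = 8388608
Usable = total - 2 (network and broadcast)
Usable hosts: 8388606


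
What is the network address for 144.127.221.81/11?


IP:   10010000.01111111.11011101.01010001
Mask: 11111111.11100000.00000000.00000000
AND operation:
Net:  10010000.01100000.00000000.00000000
Network: 144.96.0.0/11


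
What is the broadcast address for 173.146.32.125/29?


Network: 173.146.32.120/29
Host bits = 3
Set all host bits to 1:
Broadcast: 173.146.32.127


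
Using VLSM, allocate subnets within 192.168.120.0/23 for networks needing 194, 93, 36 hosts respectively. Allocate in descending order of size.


194 hosts -> /24 (254 usable): 192.168.120.0/24
93 hosts -> /25 (126 usable): 192.168.121.0/25
36 hosts -> /26 (62 usable): 192.168.121.128/26
Allocation: 192.168.120.0/24 (194 hosts, 254 usable); 192.168.121.0/25 (93 hosts, 126 usable); 192.168.121.128/26 (36 hosts, 62 usable)


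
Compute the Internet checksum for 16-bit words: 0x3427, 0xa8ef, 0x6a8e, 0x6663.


Sum all words (with carry folding):
+ 0x3427 = 0x3427
+ 0xa8ef = 0xdd16
+ 0x6a8e = 0x47a5
+ 0x6663 = 0xae08
One's complement: ~0xae08
Checksum = 0x51f7


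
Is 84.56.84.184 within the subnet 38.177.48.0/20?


Subnet network: 38.177.48.0
Test IP AND mask: 84.56.80.0
No, 84.56.84.184 is not in 38.177.48.0/20


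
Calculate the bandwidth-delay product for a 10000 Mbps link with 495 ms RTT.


BDP = bandwidth * RTT
= 10000 Mbps * 495 ms
= 10000 * 1e6 * 495 / 1000 bits
= 4950000000 bits
= 618750000 bytes
= 604248.0469 KB
BDP = 4950000000 bits (618750000 bytes)


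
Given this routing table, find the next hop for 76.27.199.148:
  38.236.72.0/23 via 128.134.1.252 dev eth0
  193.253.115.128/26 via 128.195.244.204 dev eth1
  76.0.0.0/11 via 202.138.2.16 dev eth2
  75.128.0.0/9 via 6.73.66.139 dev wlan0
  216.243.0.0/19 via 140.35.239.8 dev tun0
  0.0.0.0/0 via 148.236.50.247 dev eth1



Longest prefix match for 76.27.199.148:
  /23 38.236.72.0: no
  /26 193.253.115.128: no
  /11 76.0.0.0: MATCH
  /9 75.128.0.0: no
  /19 216.243.0.0: no
  /0 0.0.0.0: MATCH
Selected: next-hop 202.138.2.16 via eth2 (matched /11)


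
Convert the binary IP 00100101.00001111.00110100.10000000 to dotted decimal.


00100101 = 37
00001111 = 15
00110100 = 52
10000000 = 128
IP: 37.15.52.128


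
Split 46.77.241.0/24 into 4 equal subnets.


New prefix = 24 + 2 = 26
Each subnet has 64 addresses
  46.77.241.0/26
  46.77.241.64/26
  46.77.241.128/26
  46.77.241.192/26
Subnets: 46.77.241.0/26, 46.77.241.64/26, 46.77.241.128/26, 46.77.241.192/26


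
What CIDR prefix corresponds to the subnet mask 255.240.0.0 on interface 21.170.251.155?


Binary: 11111111.11110000.00000000.00000000
Count leading 1s
Prefix: /12


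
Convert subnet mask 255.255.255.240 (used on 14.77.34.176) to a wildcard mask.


Subnet mask: 255.255.255.240
Wildcard = 255.255.255.255 - subnet mask
255 - 255 = 0
255 - 255 = 0
255 - 255 = 0
255 - 240 = 15
Wildcard: 0.0.0.15


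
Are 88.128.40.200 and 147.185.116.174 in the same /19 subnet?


Mask: 255.255.224.0
88.128.40.200 AND mask = 88.128.32.0
147.185.116.174 AND mask = 147.185.96.0
No, different subnets (88.128.32.0 vs 147.185.96.0)


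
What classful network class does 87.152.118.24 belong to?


First octet: 87
Binary: 01010111
0xxxxxxx -> Class A (1-126)
Class A, default mask 255.0.0.0 (/8)


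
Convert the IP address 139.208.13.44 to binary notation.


139 = 10001011
208 = 11010000
13 = 00001101
44 = 00101100
Binary: 10001011.11010000.00001101.00101100


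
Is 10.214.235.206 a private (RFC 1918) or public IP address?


RFC 1918 private ranges:
  10.0.0.0/8 (10.0.0.0 - 10.255.255.255)
  172.16.0.0/12 (172.16.0.0 - 172.31.255.255)
  192.168.0.0/16 (192.168.0.0 - 192.168.255.255)
Private (in 10.0.0.0/8)


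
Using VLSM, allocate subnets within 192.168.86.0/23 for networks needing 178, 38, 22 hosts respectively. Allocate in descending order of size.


178 hosts -> /24 (254 usable): 192.168.86.0/24
38 hosts -> /26 (62 usable): 192.168.87.0/26
22 hosts -> /27 (30 usable): 192.168.87.64/27
Allocation: 192.168.86.0/24 (178 hosts, 254 usable); 192.168.87.0/26 (38 hosts, 62 usable); 192.168.87.64/27 (22 hosts, 30 usable)


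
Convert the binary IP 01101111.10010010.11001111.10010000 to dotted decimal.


01101111 = 111
10010010 = 146
11001111 = 207
10010000 = 144
IP: 111.146.207.144


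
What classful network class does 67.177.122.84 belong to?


First octet: 67
Binary: 01000011
0xxxxxxx -> Class A (1-126)
Class A, default mask 255.0.0.0 (/8)


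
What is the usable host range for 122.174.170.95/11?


Network: 122.160.0.0
Broadcast: 122.191.255.255
First usable = network + 1
Last usable = broadcast - 1
Range: 122.160.0.1 to 122.191.255.254


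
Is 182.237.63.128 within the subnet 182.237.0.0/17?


Subnet network: 182.237.0.0
Test IP AND mask: 182.237.0.0
Yes, 182.237.63.128 is in 182.237.0.0/17


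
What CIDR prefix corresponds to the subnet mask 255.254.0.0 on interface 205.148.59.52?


Binary: 11111111.11111110.00000000.00000000
Count leading 1s
Prefix: /15


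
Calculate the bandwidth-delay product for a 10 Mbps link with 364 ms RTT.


BDP = bandwidth * RTT
= 10 Mbps * 364 ms
= 10 * 1e6 * 364 / 1000 bits
= 3640000 bits
= 455000 bytes
= 444.3359 KB
BDP = 3640000 bits (455000 bytes)


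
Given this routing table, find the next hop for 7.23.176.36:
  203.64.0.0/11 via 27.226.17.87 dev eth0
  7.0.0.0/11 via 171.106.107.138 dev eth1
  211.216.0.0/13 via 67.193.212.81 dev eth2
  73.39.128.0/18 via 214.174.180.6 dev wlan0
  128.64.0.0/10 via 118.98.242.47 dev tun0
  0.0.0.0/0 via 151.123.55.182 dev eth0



Longest prefix match for 7.23.176.36:
  /11 203.64.0.0: no
  /11 7.0.0.0: MATCH
  /13 211.216.0.0: no
  /18 73.39.128.0: no
  /10 128.64.0.0: no
  /0 0.0.0.0: MATCH
Selected: next-hop 171.106.107.138 via eth1 (matched /11)


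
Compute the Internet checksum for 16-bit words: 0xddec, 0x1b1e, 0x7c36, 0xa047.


Sum all words (with carry folding):
+ 0xddec = 0xddec
+ 0x1b1e = 0xf90a
+ 0x7c36 = 0x7541
+ 0xa047 = 0x1589
One's complement: ~0x1589
Checksum = 0xea76


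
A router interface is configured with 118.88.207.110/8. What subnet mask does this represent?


/8 means 8 network bits, 24 host bits
Binary: 11111111000000000000000000000000
Mask: 255.0.0.0


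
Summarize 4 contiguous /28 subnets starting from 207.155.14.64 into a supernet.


Original prefix: /28
Number of subnets: 4 = 2^2
New prefix = 28 - 2 = 26
Supernet: 207.155.14.64/26


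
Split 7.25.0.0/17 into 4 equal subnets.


New prefix = 17 + 2 = 19
Each subnet has 8192 addresses
  7.25.0.0/19
  7.25.32.0/19
  7.25.64.0/19
  7.25.96.0/19
Subnets: 7.25.0.0/19, 7.25.32.0/19, 7.25.64.0/19, 7.25.96.0/19


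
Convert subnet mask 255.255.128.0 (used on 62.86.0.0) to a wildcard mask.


Subnet mask: 255.255.128.0
Wildcard = 255.255.255.255 - subnet mask
255 - 255 = 0
255 - 255 = 0
255 - 128 = 127
255 - 0 = 255
Wildcard: 0.0.127.255


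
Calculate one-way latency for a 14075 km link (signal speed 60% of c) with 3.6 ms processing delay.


Speed = 0.6 * 3e5 km/s = 180000 km/s
Propagation delay = 14075 / 180000 = 0.0782 s = 78.1944 ms
Processing delay = 3.6 ms
Total one-way latency = 81.7944 ms


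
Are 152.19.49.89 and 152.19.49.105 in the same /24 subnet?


Mask: 255.255.255.0
152.19.49.89 AND mask = 152.19.49.0
152.19.49.105 AND mask = 152.19.49.0
Yes, same subnet (152.19.49.0)


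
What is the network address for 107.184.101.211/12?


IP:   01101011.10111000.01100101.11010011
Mask: 11111111.11110000.00000000.00000000
AND operation:
Net:  01101011.10110000.00000000.00000000
Network: 107.176.0.0/12


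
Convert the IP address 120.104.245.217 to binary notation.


120 = 01111000
104 = 01101000
245 = 11110101
217 = 11011001
Binary: 01111000.01101000.11110101.11011001


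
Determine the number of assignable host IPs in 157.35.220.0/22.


Host bits = 32 - 22 = 10
Total addresses = 2^10 = 1024
Usable = total - 2 (network and broadcast)
Usable hosts: 1022


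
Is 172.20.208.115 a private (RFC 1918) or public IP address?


RFC 1918 private ranges:
  10.0.0.0/8 (10.0.0.0 - 10.255.255.255)
  172.16.0.0/12 (172.16.0.0 - 172.31.255.255)
  192.168.0.0/16 (192.168.0.0 - 192.168.255.255)
Private (in 172.16.0.0/12)


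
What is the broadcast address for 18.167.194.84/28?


Network: 18.167.194.80/28
Host bits = 4
Set all host bits to 1:
Broadcast: 18.167.194.95


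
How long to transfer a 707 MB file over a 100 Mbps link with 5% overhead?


Effective throughput = 100 * (1 - 5/100) = 95 Mbps
File size in Mb = 707 * 8 = 5656 Mb
Time = 5656 / 95
Time = 59.5368 seconds


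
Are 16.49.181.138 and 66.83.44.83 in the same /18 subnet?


Mask: 255.255.192.0
16.49.181.138 AND mask = 16.49.128.0
66.83.44.83 AND mask = 66.83.0.0
No, different subnets (16.49.128.0 vs 66.83.0.0)


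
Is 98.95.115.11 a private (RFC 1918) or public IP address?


RFC 1918 private ranges:
  10.0.0.0/8 (10.0.0.0 - 10.255.255.255)
  172.16.0.0/12 (172.16.0.0 - 172.31.255.255)
  192.168.0.0/16 (192.168.0.0 - 192.168.255.255)
Public (not in any RFC 1918 range)


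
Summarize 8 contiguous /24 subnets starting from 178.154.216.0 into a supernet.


Original prefix: /24
Number of subnets: 8 = 2^3
New prefix = 24 - 3 = 21
Supernet: 178.154.216.0/21


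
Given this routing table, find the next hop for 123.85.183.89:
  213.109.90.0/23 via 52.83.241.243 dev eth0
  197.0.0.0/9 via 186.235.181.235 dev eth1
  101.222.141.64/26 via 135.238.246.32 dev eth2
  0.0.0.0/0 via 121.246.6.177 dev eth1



Longest prefix match for 123.85.183.89:
  /23 213.109.90.0: no
  /9 197.0.0.0: no
  /26 101.222.141.64: no
  /0 0.0.0.0: MATCH
Selected: next-hop 121.246.6.177 via eth1 (matched /0)


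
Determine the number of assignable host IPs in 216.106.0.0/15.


Host bits = 32 - 15 = 17
Total addresses = 2^17 = 131072
Usable = total - 2 (network and broadcast)
Usable hosts: 131070


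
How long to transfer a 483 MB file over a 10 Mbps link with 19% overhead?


Effective throughput = 10 * (1 - 19/100) = 8.1 Mbps
File size in Mb = 483 * 8 = 3864 Mb
Time = 3864 / 8.1
Time = 477.037 seconds


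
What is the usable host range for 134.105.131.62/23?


Network: 134.105.130.0
Broadcast: 134.105.131.255
First usable = network + 1
Last usable = broadcast - 1
Range: 134.105.130.1 to 134.105.131.254


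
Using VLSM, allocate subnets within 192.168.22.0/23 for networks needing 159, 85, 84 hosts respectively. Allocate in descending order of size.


159 hosts -> /24 (254 usable): 192.168.22.0/24
85 hosts -> /25 (126 usable): 192.168.23.0/25
84 hosts -> /25 (126 usable): 192.168.23.128/25
Allocation: 192.168.22.0/24 (159 hosts, 254 usable); 192.168.23.0/25 (85 hosts, 126 usable); 192.168.23.128/25 (84 hosts, 126 usable)


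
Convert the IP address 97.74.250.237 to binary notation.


97 = 01100001
74 = 01001010
250 = 11111010
237 = 11101101
Binary: 01100001.01001010.11111010.11101101


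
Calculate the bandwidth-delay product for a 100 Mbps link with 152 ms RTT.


BDP = bandwidth * RTT
= 100 Mbps * 152 ms
= 100 * 1e6 * 152 / 1000 bits
= 15200000 bits
= 1900000 bytes
= 1855.4688 KB
BDP = 15200000 bits (1900000 bytes)


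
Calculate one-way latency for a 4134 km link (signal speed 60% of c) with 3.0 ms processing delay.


Speed = 0.6 * 3e5 km/s = 180000 km/s
Propagation delay = 4134 / 180000 = 0.023 s = 22.9667 ms
Processing delay = 3.0 ms
Total one-way latency = 25.9667 ms


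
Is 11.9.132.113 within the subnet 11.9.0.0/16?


Subnet network: 11.9.0.0
Test IP AND mask: 11.9.0.0
Yes, 11.9.132.113 is in 11.9.0.0/16


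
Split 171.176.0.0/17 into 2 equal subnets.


New prefix = 17 + 1 = 18
Each subnet has 16384 addresses
  171.176.0.0/18
  171.176.64.0/18
Subnets: 171.176.0.0/18, 171.176.64.0/18


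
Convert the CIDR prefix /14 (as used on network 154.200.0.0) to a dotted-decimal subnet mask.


/14 means 14 network bits, 18 host bits
Binary: 11111111111111000000000000000000
Mask: 255.252.0.0


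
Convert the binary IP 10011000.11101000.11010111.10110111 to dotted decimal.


10011000 = 152
11101000 = 232
11010111 = 215
10110111 = 183
IP: 152.232.215.183


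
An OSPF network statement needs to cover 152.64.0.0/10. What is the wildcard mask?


Subnet mask: 255.192.0.0
Wildcard = 255.255.255.255 - subnet mask
255 - 255 = 0
255 - 192 = 63
255 - 0 = 255
255 - 0 = 255
Wildcard: 0.63.255.255


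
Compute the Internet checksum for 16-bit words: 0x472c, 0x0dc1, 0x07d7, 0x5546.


Sum all words (with carry folding):
+ 0x472c = 0x472c
+ 0x0dc1 = 0x54ed
+ 0x07d7 = 0x5cc4
+ 0x5546 = 0xb20a
One's complement: ~0xb20a
Checksum = 0x4df5


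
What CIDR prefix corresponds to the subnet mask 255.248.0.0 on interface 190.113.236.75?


Binary: 11111111.11111000.00000000.00000000
Count leading 1s
Prefix: /13


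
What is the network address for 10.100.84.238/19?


IP:   00001010.01100100.01010100.11101110
Mask: 11111111.11111111.11100000.00000000
AND operation:
Net:  00001010.01100100.01000000.00000000
Network: 10.100.64.0/19


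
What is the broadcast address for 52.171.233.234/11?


Network: 52.160.0.0/11
Host bits = 21
Set all host bits to 1:
Broadcast: 52.191.255.255


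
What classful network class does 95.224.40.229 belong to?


First octet: 95
Binary: 01011111
0xxxxxxx -> Class A (1-126)
Class A, default mask 255.0.0.0 (/8)


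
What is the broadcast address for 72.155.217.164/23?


Network: 72.155.216.0/23
Host bits = 9
Set all host bits to 1:
Broadcast: 72.155.217.255


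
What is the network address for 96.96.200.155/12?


IP:   01100000.01100000.11001000.10011011
Mask: 11111111.11110000.00000000.00000000
AND operation:
Net:  01100000.01100000.00000000.00000000
Network: 96.96.0.0/12


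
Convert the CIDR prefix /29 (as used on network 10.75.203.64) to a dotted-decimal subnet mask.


/29 means 29 network bits, 3 host bits
Binary: 11111111111111111111111111111000
Mask: 255.255.255.248


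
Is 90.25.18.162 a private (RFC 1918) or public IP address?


RFC 1918 private ranges:
  10.0.0.0/8 (10.0.0.0 - 10.255.255.255)
  172.16.0.0/12 (172.16.0.0 - 172.31.255.255)
  192.168.0.0/16 (192.168.0.0 - 192.168.255.255)
Public (not in any RFC 1918 range)


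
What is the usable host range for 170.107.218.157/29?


Network: 170.107.218.152
Broadcast: 170.107.218.159
First usable = network + 1
Last usable = broadcast - 1
Range: 170.107.218.153 to 170.107.218.158


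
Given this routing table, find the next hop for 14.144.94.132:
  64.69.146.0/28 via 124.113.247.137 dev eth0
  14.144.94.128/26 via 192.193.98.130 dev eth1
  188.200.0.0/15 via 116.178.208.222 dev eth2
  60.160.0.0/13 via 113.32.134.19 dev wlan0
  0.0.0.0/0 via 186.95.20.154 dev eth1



Longest prefix match for 14.144.94.132:
  /28 64.69.146.0: no
  /26 14.144.94.128: MATCH
  /15 188.200.0.0: no
  /13 60.160.0.0: no
  /0 0.0.0.0: MATCH
Selected: next-hop 192.193.98.130 via eth1 (matched /26)


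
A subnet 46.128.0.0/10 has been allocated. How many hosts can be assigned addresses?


Host bits = 32 - 10 = 22
Total addresses = 2^22 = 4194304
Usable = total - 2 (network and broadcast)
Usable hosts: 4194302


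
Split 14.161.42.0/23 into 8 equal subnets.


New prefix = 23 + 3 = 26
Each subnet has 64 addresses
  14.161.42.0/26
  14.161.42.64/26
  14.161.42.128/26
  14.161.42.192/26
  14.161.43.0/26
  14.161.43.64/26
  14.161.43.128/26
  14.161.43.192/26
Subnets: 14.161.42.0/26, 14.161.42.64/26, 14.161.42.128/26, 14.161.42.192/26, 14.161.43.0/26, 14.161.43.64/26, 14.161.43.128/26, 14.161.43.192/26


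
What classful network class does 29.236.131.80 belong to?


First octet: 29
Binary: 00011101
0xxxxxxx -> Class A (1-126)
Class A, default mask 255.0.0.0 (/8)


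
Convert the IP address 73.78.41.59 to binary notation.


73 = 01001001
78 = 01001110
41 = 00101001
59 = 00111011
Binary: 01001001.01001110.00101001.00111011


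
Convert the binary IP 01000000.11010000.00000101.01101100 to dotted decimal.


01000000 = 64
11010000 = 208
00000101 = 5
01101100 = 108
IP: 64.208.5.108


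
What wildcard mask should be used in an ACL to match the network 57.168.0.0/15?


Subnet mask: 255.254.0.0
Wildcard = 255.255.255.255 - subnet mask
255 - 255 = 0
255 - 254 = 1
255 - 0 = 255
255 - 0 = 255
Wildcard: 0.1.255.255


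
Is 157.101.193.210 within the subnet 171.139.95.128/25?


Subnet network: 171.139.95.128
Test IP AND mask: 157.101.193.128
No, 157.101.193.210 is not in 171.139.95.128/25


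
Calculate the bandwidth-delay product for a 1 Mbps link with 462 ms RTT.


BDP = bandwidth * RTT
= 1 Mbps * 462 ms
= 1 * 1e6 * 462 / 1000 bits
= 462000 bits
= 57750 bytes
= 56.3965 KB
BDP = 462000 bits (57750 bytes)


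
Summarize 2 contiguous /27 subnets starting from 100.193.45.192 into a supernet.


Original prefix: /27
Number of subnets: 2 = 2^1
New prefix = 27 - 1 = 26
Supernet: 100.193.45.192/26


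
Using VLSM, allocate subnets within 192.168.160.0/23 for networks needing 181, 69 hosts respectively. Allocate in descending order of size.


181 hosts -> /24 (254 usable): 192.168.160.0/24
69 hosts -> /25 (126 usable): 192.168.161.0/25
Allocation: 192.168.160.0/24 (181 hosts, 254 usable); 192.168.161.0/25 (69 hosts, 126 usable)


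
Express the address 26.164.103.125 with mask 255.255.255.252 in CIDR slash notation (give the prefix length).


Binary: 11111111.11111111.11111111.11111100
Count leading 1s
Prefix: /30


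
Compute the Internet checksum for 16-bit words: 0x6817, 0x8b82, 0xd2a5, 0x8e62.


Sum all words (with carry folding):
+ 0x6817 = 0x6817
+ 0x8b82 = 0xf399
+ 0xd2a5 = 0xc63f
+ 0x8e62 = 0x54a2
One's complement: ~0x54a2
Checksum = 0xab5d


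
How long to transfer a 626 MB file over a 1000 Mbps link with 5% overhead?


Effective throughput = 1000 * (1 - 5/100) = 950 Mbps
File size in Mb = 626 * 8 = 5008 Mb
Time = 5008 / 950
Time = 5.2716 seconds


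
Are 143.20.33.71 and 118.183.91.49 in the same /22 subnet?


Mask: 255.255.252.0
143.20.33.71 AND mask = 143.20.32.0
118.183.91.49 AND mask = 118.183.88.0
No, different subnets (143.20.32.0 vs 118.183.88.0)


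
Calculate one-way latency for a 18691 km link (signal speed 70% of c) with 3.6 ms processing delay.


Speed = 0.7 * 3e5 km/s = 210000 km/s
Propagation delay = 18691 / 210000 = 0.089 s = 89.0048 ms
Processing delay = 3.6 ms
Total one-way latency = 92.6048 ms


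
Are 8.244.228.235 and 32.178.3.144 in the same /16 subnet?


Mask: 255.255.0.0
8.244.228.235 AND mask = 8.244.0.0
32.178.3.144 AND mask = 32.178.0.0
No, different subnets (8.244.0.0 vs 32.178.0.0)
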